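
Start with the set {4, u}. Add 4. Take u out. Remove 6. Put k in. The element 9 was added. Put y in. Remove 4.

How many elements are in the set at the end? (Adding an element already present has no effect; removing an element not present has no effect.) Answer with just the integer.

Answer: 3

Derivation:
Tracking the set through each operation:
Start: {4, u}
Event 1 (add 4): already present, no change. Set: {4, u}
Event 2 (remove u): removed. Set: {4}
Event 3 (remove 6): not present, no change. Set: {4}
Event 4 (add k): added. Set: {4, k}
Event 5 (add 9): added. Set: {4, 9, k}
Event 6 (add y): added. Set: {4, 9, k, y}
Event 7 (remove 4): removed. Set: {9, k, y}

Final set: {9, k, y} (size 3)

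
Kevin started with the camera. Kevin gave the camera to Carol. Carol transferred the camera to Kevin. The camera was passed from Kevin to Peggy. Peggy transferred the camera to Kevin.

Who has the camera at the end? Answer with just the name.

Answer: Kevin

Derivation:
Tracking the camera through each event:
Start: Kevin has the camera.
After event 1: Carol has the camera.
After event 2: Kevin has the camera.
After event 3: Peggy has the camera.
After event 4: Kevin has the camera.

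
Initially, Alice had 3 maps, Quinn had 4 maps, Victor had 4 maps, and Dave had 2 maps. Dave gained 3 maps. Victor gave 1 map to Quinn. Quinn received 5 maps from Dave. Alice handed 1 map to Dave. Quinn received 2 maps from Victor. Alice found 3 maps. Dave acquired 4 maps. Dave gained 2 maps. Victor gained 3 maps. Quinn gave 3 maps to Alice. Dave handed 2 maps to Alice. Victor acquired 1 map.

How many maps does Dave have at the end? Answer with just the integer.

Tracking counts step by step:
Start: Alice=3, Quinn=4, Victor=4, Dave=2
Event 1 (Dave +3): Dave: 2 -> 5. State: Alice=3, Quinn=4, Victor=4, Dave=5
Event 2 (Victor -> Quinn, 1): Victor: 4 -> 3, Quinn: 4 -> 5. State: Alice=3, Quinn=5, Victor=3, Dave=5
Event 3 (Dave -> Quinn, 5): Dave: 5 -> 0, Quinn: 5 -> 10. State: Alice=3, Quinn=10, Victor=3, Dave=0
Event 4 (Alice -> Dave, 1): Alice: 3 -> 2, Dave: 0 -> 1. State: Alice=2, Quinn=10, Victor=3, Dave=1
Event 5 (Victor -> Quinn, 2): Victor: 3 -> 1, Quinn: 10 -> 12. State: Alice=2, Quinn=12, Victor=1, Dave=1
Event 6 (Alice +3): Alice: 2 -> 5. State: Alice=5, Quinn=12, Victor=1, Dave=1
Event 7 (Dave +4): Dave: 1 -> 5. State: Alice=5, Quinn=12, Victor=1, Dave=5
Event 8 (Dave +2): Dave: 5 -> 7. State: Alice=5, Quinn=12, Victor=1, Dave=7
Event 9 (Victor +3): Victor: 1 -> 4. State: Alice=5, Quinn=12, Victor=4, Dave=7
Event 10 (Quinn -> Alice, 3): Quinn: 12 -> 9, Alice: 5 -> 8. State: Alice=8, Quinn=9, Victor=4, Dave=7
Event 11 (Dave -> Alice, 2): Dave: 7 -> 5, Alice: 8 -> 10. State: Alice=10, Quinn=9, Victor=4, Dave=5
Event 12 (Victor +1): Victor: 4 -> 5. State: Alice=10, Quinn=9, Victor=5, Dave=5

Dave's final count: 5

Answer: 5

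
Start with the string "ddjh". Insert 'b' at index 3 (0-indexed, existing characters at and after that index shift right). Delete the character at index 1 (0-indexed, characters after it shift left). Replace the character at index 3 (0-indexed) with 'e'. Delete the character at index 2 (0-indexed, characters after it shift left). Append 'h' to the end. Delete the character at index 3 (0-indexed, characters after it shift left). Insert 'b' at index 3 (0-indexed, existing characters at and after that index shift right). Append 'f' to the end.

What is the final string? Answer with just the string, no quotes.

Answer: djebf

Derivation:
Applying each edit step by step:
Start: "ddjh"
Op 1 (insert 'b' at idx 3): "ddjh" -> "ddjbh"
Op 2 (delete idx 1 = 'd'): "ddjbh" -> "djbh"
Op 3 (replace idx 3: 'h' -> 'e'): "djbh" -> "djbe"
Op 4 (delete idx 2 = 'b'): "djbe" -> "dje"
Op 5 (append 'h'): "dje" -> "djeh"
Op 6 (delete idx 3 = 'h'): "djeh" -> "dje"
Op 7 (insert 'b' at idx 3): "dje" -> "djeb"
Op 8 (append 'f'): "djeb" -> "djebf"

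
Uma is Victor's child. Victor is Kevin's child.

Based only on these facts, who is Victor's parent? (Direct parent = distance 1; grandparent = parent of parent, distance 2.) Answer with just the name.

Answer: Kevin

Derivation:
Reconstructing the parent chain from the given facts:
  Kevin -> Victor -> Uma
(each arrow means 'parent of the next')
Positions in the chain (0 = top):
  position of Kevin: 0
  position of Victor: 1
  position of Uma: 2

Victor is at position 1; the parent is 1 step up the chain, i.e. position 0: Kevin.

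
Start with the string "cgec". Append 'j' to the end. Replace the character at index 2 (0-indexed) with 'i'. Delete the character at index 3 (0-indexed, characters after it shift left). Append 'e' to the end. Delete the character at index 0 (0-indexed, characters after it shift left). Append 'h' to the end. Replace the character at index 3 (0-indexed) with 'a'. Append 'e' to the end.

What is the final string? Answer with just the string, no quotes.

Answer: gijahe

Derivation:
Applying each edit step by step:
Start: "cgec"
Op 1 (append 'j'): "cgec" -> "cgecj"
Op 2 (replace idx 2: 'e' -> 'i'): "cgecj" -> "cgicj"
Op 3 (delete idx 3 = 'c'): "cgicj" -> "cgij"
Op 4 (append 'e'): "cgij" -> "cgije"
Op 5 (delete idx 0 = 'c'): "cgije" -> "gije"
Op 6 (append 'h'): "gije" -> "gijeh"
Op 7 (replace idx 3: 'e' -> 'a'): "gijeh" -> "gijah"
Op 8 (append 'e'): "gijah" -> "gijahe"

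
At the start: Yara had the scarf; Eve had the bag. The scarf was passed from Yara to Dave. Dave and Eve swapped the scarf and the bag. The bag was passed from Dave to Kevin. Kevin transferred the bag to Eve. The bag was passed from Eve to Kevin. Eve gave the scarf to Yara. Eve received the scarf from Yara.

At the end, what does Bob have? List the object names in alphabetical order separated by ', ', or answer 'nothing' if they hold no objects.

Tracking all object holders:
Start: scarf:Yara, bag:Eve
Event 1 (give scarf: Yara -> Dave). State: scarf:Dave, bag:Eve
Event 2 (swap scarf<->bag: now scarf:Eve, bag:Dave). State: scarf:Eve, bag:Dave
Event 3 (give bag: Dave -> Kevin). State: scarf:Eve, bag:Kevin
Event 4 (give bag: Kevin -> Eve). State: scarf:Eve, bag:Eve
Event 5 (give bag: Eve -> Kevin). State: scarf:Eve, bag:Kevin
Event 6 (give scarf: Eve -> Yara). State: scarf:Yara, bag:Kevin
Event 7 (give scarf: Yara -> Eve). State: scarf:Eve, bag:Kevin

Final state: scarf:Eve, bag:Kevin
Bob holds: (nothing).

Answer: nothing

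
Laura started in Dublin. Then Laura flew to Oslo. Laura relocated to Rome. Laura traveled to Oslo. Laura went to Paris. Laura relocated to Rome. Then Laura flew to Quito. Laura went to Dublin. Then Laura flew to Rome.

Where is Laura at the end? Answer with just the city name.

Answer: Rome

Derivation:
Tracking Laura's location:
Start: Laura is in Dublin.
After move 1: Dublin -> Oslo. Laura is in Oslo.
After move 2: Oslo -> Rome. Laura is in Rome.
After move 3: Rome -> Oslo. Laura is in Oslo.
After move 4: Oslo -> Paris. Laura is in Paris.
After move 5: Paris -> Rome. Laura is in Rome.
After move 6: Rome -> Quito. Laura is in Quito.
After move 7: Quito -> Dublin. Laura is in Dublin.
After move 8: Dublin -> Rome. Laura is in Rome.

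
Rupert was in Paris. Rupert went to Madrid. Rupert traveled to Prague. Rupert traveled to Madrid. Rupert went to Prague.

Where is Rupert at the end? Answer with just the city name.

Tracking Rupert's location:
Start: Rupert is in Paris.
After move 1: Paris -> Madrid. Rupert is in Madrid.
After move 2: Madrid -> Prague. Rupert is in Prague.
After move 3: Prague -> Madrid. Rupert is in Madrid.
After move 4: Madrid -> Prague. Rupert is in Prague.

Answer: Prague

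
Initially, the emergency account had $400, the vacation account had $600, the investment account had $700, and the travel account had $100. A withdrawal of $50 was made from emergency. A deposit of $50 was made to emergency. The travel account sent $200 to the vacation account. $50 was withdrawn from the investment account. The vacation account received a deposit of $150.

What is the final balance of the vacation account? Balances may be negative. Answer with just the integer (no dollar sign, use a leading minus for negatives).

Answer: 950

Derivation:
Tracking account balances step by step:
Start: emergency=400, vacation=600, investment=700, travel=100
Event 1 (withdraw 50 from emergency): emergency: 400 - 50 = 350. Balances: emergency=350, vacation=600, investment=700, travel=100
Event 2 (deposit 50 to emergency): emergency: 350 + 50 = 400. Balances: emergency=400, vacation=600, investment=700, travel=100
Event 3 (transfer 200 travel -> vacation): travel: 100 - 200 = -100, vacation: 600 + 200 = 800. Balances: emergency=400, vacation=800, investment=700, travel=-100
Event 4 (withdraw 50 from investment): investment: 700 - 50 = 650. Balances: emergency=400, vacation=800, investment=650, travel=-100
Event 5 (deposit 150 to vacation): vacation: 800 + 150 = 950. Balances: emergency=400, vacation=950, investment=650, travel=-100

Final balance of vacation: 950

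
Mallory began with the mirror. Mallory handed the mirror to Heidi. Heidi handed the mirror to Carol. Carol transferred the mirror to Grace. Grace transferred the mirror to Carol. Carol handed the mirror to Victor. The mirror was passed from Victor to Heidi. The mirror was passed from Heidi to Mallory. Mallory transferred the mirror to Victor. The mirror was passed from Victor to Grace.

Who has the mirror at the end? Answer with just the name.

Answer: Grace

Derivation:
Tracking the mirror through each event:
Start: Mallory has the mirror.
After event 1: Heidi has the mirror.
After event 2: Carol has the mirror.
After event 3: Grace has the mirror.
After event 4: Carol has the mirror.
After event 5: Victor has the mirror.
After event 6: Heidi has the mirror.
After event 7: Mallory has the mirror.
After event 8: Victor has the mirror.
After event 9: Grace has the mirror.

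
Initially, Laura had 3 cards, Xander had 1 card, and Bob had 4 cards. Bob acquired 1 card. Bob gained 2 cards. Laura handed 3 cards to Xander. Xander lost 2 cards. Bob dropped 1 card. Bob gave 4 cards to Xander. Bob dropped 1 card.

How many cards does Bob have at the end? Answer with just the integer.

Answer: 1

Derivation:
Tracking counts step by step:
Start: Laura=3, Xander=1, Bob=4
Event 1 (Bob +1): Bob: 4 -> 5. State: Laura=3, Xander=1, Bob=5
Event 2 (Bob +2): Bob: 5 -> 7. State: Laura=3, Xander=1, Bob=7
Event 3 (Laura -> Xander, 3): Laura: 3 -> 0, Xander: 1 -> 4. State: Laura=0, Xander=4, Bob=7
Event 4 (Xander -2): Xander: 4 -> 2. State: Laura=0, Xander=2, Bob=7
Event 5 (Bob -1): Bob: 7 -> 6. State: Laura=0, Xander=2, Bob=6
Event 6 (Bob -> Xander, 4): Bob: 6 -> 2, Xander: 2 -> 6. State: Laura=0, Xander=6, Bob=2
Event 7 (Bob -1): Bob: 2 -> 1. State: Laura=0, Xander=6, Bob=1

Bob's final count: 1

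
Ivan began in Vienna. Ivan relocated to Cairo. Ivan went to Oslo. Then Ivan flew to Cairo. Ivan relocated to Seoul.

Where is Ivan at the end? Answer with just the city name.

Answer: Seoul

Derivation:
Tracking Ivan's location:
Start: Ivan is in Vienna.
After move 1: Vienna -> Cairo. Ivan is in Cairo.
After move 2: Cairo -> Oslo. Ivan is in Oslo.
After move 3: Oslo -> Cairo. Ivan is in Cairo.
After move 4: Cairo -> Seoul. Ivan is in Seoul.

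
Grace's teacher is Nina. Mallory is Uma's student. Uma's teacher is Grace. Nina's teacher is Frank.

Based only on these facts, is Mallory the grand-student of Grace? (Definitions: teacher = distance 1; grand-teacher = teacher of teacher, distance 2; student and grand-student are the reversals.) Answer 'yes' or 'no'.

Reconstructing the teacher chain from the given facts:
  Frank -> Nina -> Grace -> Uma -> Mallory
(each arrow means 'teacher of the next')
Positions in the chain (0 = top):
  position of Frank: 0
  position of Nina: 1
  position of Grace: 2
  position of Uma: 3
  position of Mallory: 4

Mallory is at position 4, Grace is at position 2; signed distance (j - i) = -2.
'grand-student' requires j - i = -2. Actual distance is -2, so the relation HOLDS.

Answer: yes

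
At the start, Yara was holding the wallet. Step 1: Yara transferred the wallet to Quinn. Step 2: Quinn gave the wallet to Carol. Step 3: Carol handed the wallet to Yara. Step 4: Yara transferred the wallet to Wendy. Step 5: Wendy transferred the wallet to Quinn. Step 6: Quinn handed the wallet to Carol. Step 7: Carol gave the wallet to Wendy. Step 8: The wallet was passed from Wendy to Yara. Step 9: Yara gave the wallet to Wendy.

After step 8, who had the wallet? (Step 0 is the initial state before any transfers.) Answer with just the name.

Tracking the wallet holder through step 8:
After step 0 (start): Yara
After step 1: Quinn
After step 2: Carol
After step 3: Yara
After step 4: Wendy
After step 5: Quinn
After step 6: Carol
After step 7: Wendy
After step 8: Yara

At step 8, the holder is Yara.

Answer: Yara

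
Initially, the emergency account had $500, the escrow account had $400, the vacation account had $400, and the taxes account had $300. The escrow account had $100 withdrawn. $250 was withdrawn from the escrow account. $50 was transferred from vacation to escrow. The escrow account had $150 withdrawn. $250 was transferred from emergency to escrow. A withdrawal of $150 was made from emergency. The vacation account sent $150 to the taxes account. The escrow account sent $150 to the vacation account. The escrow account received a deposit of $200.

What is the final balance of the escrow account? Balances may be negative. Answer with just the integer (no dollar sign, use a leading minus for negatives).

Tracking account balances step by step:
Start: emergency=500, escrow=400, vacation=400, taxes=300
Event 1 (withdraw 100 from escrow): escrow: 400 - 100 = 300. Balances: emergency=500, escrow=300, vacation=400, taxes=300
Event 2 (withdraw 250 from escrow): escrow: 300 - 250 = 50. Balances: emergency=500, escrow=50, vacation=400, taxes=300
Event 3 (transfer 50 vacation -> escrow): vacation: 400 - 50 = 350, escrow: 50 + 50 = 100. Balances: emergency=500, escrow=100, vacation=350, taxes=300
Event 4 (withdraw 150 from escrow): escrow: 100 - 150 = -50. Balances: emergency=500, escrow=-50, vacation=350, taxes=300
Event 5 (transfer 250 emergency -> escrow): emergency: 500 - 250 = 250, escrow: -50 + 250 = 200. Balances: emergency=250, escrow=200, vacation=350, taxes=300
Event 6 (withdraw 150 from emergency): emergency: 250 - 150 = 100. Balances: emergency=100, escrow=200, vacation=350, taxes=300
Event 7 (transfer 150 vacation -> taxes): vacation: 350 - 150 = 200, taxes: 300 + 150 = 450. Balances: emergency=100, escrow=200, vacation=200, taxes=450
Event 8 (transfer 150 escrow -> vacation): escrow: 200 - 150 = 50, vacation: 200 + 150 = 350. Balances: emergency=100, escrow=50, vacation=350, taxes=450
Event 9 (deposit 200 to escrow): escrow: 50 + 200 = 250. Balances: emergency=100, escrow=250, vacation=350, taxes=450

Final balance of escrow: 250

Answer: 250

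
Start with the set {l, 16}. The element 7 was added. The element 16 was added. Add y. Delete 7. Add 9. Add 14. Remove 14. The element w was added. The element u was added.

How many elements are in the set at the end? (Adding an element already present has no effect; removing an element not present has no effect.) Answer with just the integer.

Answer: 6

Derivation:
Tracking the set through each operation:
Start: {16, l}
Event 1 (add 7): added. Set: {16, 7, l}
Event 2 (add 16): already present, no change. Set: {16, 7, l}
Event 3 (add y): added. Set: {16, 7, l, y}
Event 4 (remove 7): removed. Set: {16, l, y}
Event 5 (add 9): added. Set: {16, 9, l, y}
Event 6 (add 14): added. Set: {14, 16, 9, l, y}
Event 7 (remove 14): removed. Set: {16, 9, l, y}
Event 8 (add w): added. Set: {16, 9, l, w, y}
Event 9 (add u): added. Set: {16, 9, l, u, w, y}

Final set: {16, 9, l, u, w, y} (size 6)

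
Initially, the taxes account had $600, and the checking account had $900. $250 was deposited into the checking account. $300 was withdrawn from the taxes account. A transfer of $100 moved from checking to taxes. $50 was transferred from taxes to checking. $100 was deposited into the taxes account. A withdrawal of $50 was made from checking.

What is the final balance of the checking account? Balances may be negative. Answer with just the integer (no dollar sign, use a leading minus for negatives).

Tracking account balances step by step:
Start: taxes=600, checking=900
Event 1 (deposit 250 to checking): checking: 900 + 250 = 1150. Balances: taxes=600, checking=1150
Event 2 (withdraw 300 from taxes): taxes: 600 - 300 = 300. Balances: taxes=300, checking=1150
Event 3 (transfer 100 checking -> taxes): checking: 1150 - 100 = 1050, taxes: 300 + 100 = 400. Balances: taxes=400, checking=1050
Event 4 (transfer 50 taxes -> checking): taxes: 400 - 50 = 350, checking: 1050 + 50 = 1100. Balances: taxes=350, checking=1100
Event 5 (deposit 100 to taxes): taxes: 350 + 100 = 450. Balances: taxes=450, checking=1100
Event 6 (withdraw 50 from checking): checking: 1100 - 50 = 1050. Balances: taxes=450, checking=1050

Final balance of checking: 1050

Answer: 1050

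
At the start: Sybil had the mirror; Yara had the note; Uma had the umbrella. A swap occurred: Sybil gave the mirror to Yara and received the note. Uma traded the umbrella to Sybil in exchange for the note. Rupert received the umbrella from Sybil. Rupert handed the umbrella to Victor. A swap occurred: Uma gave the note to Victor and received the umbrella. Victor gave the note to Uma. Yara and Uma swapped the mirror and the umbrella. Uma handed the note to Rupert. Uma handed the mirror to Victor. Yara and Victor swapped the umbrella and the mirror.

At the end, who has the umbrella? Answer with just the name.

Answer: Victor

Derivation:
Tracking all object holders:
Start: mirror:Sybil, note:Yara, umbrella:Uma
Event 1 (swap mirror<->note: now mirror:Yara, note:Sybil). State: mirror:Yara, note:Sybil, umbrella:Uma
Event 2 (swap umbrella<->note: now umbrella:Sybil, note:Uma). State: mirror:Yara, note:Uma, umbrella:Sybil
Event 3 (give umbrella: Sybil -> Rupert). State: mirror:Yara, note:Uma, umbrella:Rupert
Event 4 (give umbrella: Rupert -> Victor). State: mirror:Yara, note:Uma, umbrella:Victor
Event 5 (swap note<->umbrella: now note:Victor, umbrella:Uma). State: mirror:Yara, note:Victor, umbrella:Uma
Event 6 (give note: Victor -> Uma). State: mirror:Yara, note:Uma, umbrella:Uma
Event 7 (swap mirror<->umbrella: now mirror:Uma, umbrella:Yara). State: mirror:Uma, note:Uma, umbrella:Yara
Event 8 (give note: Uma -> Rupert). State: mirror:Uma, note:Rupert, umbrella:Yara
Event 9 (give mirror: Uma -> Victor). State: mirror:Victor, note:Rupert, umbrella:Yara
Event 10 (swap umbrella<->mirror: now umbrella:Victor, mirror:Yara). State: mirror:Yara, note:Rupert, umbrella:Victor

Final state: mirror:Yara, note:Rupert, umbrella:Victor
The umbrella is held by Victor.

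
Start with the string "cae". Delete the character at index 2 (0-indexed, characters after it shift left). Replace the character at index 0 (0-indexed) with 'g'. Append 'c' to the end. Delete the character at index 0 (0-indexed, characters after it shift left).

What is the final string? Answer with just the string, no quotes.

Applying each edit step by step:
Start: "cae"
Op 1 (delete idx 2 = 'e'): "cae" -> "ca"
Op 2 (replace idx 0: 'c' -> 'g'): "ca" -> "ga"
Op 3 (append 'c'): "ga" -> "gac"
Op 4 (delete idx 0 = 'g'): "gac" -> "ac"

Answer: ac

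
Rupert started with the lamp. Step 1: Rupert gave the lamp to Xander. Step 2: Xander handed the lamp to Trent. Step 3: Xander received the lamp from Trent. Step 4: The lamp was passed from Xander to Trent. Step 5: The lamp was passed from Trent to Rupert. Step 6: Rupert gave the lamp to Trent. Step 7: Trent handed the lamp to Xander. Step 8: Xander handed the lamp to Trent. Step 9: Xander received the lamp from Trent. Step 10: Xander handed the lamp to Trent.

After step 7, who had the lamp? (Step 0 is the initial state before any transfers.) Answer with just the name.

Tracking the lamp holder through step 7:
After step 0 (start): Rupert
After step 1: Xander
After step 2: Trent
After step 3: Xander
After step 4: Trent
After step 5: Rupert
After step 6: Trent
After step 7: Xander

At step 7, the holder is Xander.

Answer: Xander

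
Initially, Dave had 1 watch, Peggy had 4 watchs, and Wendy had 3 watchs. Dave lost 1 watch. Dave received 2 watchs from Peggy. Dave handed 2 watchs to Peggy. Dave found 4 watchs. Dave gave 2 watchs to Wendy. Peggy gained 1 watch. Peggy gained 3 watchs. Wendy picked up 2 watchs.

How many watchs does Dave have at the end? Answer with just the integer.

Answer: 2

Derivation:
Tracking counts step by step:
Start: Dave=1, Peggy=4, Wendy=3
Event 1 (Dave -1): Dave: 1 -> 0. State: Dave=0, Peggy=4, Wendy=3
Event 2 (Peggy -> Dave, 2): Peggy: 4 -> 2, Dave: 0 -> 2. State: Dave=2, Peggy=2, Wendy=3
Event 3 (Dave -> Peggy, 2): Dave: 2 -> 0, Peggy: 2 -> 4. State: Dave=0, Peggy=4, Wendy=3
Event 4 (Dave +4): Dave: 0 -> 4. State: Dave=4, Peggy=4, Wendy=3
Event 5 (Dave -> Wendy, 2): Dave: 4 -> 2, Wendy: 3 -> 5. State: Dave=2, Peggy=4, Wendy=5
Event 6 (Peggy +1): Peggy: 4 -> 5. State: Dave=2, Peggy=5, Wendy=5
Event 7 (Peggy +3): Peggy: 5 -> 8. State: Dave=2, Peggy=8, Wendy=5
Event 8 (Wendy +2): Wendy: 5 -> 7. State: Dave=2, Peggy=8, Wendy=7

Dave's final count: 2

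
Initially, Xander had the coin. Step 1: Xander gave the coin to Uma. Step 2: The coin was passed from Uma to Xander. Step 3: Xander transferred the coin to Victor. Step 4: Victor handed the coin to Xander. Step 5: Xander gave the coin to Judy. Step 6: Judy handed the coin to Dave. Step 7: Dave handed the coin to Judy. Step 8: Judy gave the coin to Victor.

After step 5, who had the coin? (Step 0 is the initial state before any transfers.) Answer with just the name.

Tracking the coin holder through step 5:
After step 0 (start): Xander
After step 1: Uma
After step 2: Xander
After step 3: Victor
After step 4: Xander
After step 5: Judy

At step 5, the holder is Judy.

Answer: Judy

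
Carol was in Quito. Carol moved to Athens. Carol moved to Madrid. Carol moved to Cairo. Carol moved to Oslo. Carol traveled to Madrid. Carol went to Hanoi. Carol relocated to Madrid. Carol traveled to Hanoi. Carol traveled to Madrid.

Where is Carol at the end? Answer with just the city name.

Tracking Carol's location:
Start: Carol is in Quito.
After move 1: Quito -> Athens. Carol is in Athens.
After move 2: Athens -> Madrid. Carol is in Madrid.
After move 3: Madrid -> Cairo. Carol is in Cairo.
After move 4: Cairo -> Oslo. Carol is in Oslo.
After move 5: Oslo -> Madrid. Carol is in Madrid.
After move 6: Madrid -> Hanoi. Carol is in Hanoi.
After move 7: Hanoi -> Madrid. Carol is in Madrid.
After move 8: Madrid -> Hanoi. Carol is in Hanoi.
After move 9: Hanoi -> Madrid. Carol is in Madrid.

Answer: Madrid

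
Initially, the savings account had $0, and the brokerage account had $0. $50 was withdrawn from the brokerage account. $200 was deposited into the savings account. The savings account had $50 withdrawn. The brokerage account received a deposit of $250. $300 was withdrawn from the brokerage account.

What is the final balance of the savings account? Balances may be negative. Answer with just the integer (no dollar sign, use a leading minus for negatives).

Tracking account balances step by step:
Start: savings=0, brokerage=0
Event 1 (withdraw 50 from brokerage): brokerage: 0 - 50 = -50. Balances: savings=0, brokerage=-50
Event 2 (deposit 200 to savings): savings: 0 + 200 = 200. Balances: savings=200, brokerage=-50
Event 3 (withdraw 50 from savings): savings: 200 - 50 = 150. Balances: savings=150, brokerage=-50
Event 4 (deposit 250 to brokerage): brokerage: -50 + 250 = 200. Balances: savings=150, brokerage=200
Event 5 (withdraw 300 from brokerage): brokerage: 200 - 300 = -100. Balances: savings=150, brokerage=-100

Final balance of savings: 150

Answer: 150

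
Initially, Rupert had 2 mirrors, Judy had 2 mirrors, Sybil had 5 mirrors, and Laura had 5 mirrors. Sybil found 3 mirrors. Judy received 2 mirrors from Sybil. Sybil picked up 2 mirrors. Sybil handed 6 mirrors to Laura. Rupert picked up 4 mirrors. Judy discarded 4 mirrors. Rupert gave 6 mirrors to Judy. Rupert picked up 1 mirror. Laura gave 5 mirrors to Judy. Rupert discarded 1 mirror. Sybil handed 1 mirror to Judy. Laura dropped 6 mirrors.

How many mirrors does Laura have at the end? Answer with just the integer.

Answer: 0

Derivation:
Tracking counts step by step:
Start: Rupert=2, Judy=2, Sybil=5, Laura=5
Event 1 (Sybil +3): Sybil: 5 -> 8. State: Rupert=2, Judy=2, Sybil=8, Laura=5
Event 2 (Sybil -> Judy, 2): Sybil: 8 -> 6, Judy: 2 -> 4. State: Rupert=2, Judy=4, Sybil=6, Laura=5
Event 3 (Sybil +2): Sybil: 6 -> 8. State: Rupert=2, Judy=4, Sybil=8, Laura=5
Event 4 (Sybil -> Laura, 6): Sybil: 8 -> 2, Laura: 5 -> 11. State: Rupert=2, Judy=4, Sybil=2, Laura=11
Event 5 (Rupert +4): Rupert: 2 -> 6. State: Rupert=6, Judy=4, Sybil=2, Laura=11
Event 6 (Judy -4): Judy: 4 -> 0. State: Rupert=6, Judy=0, Sybil=2, Laura=11
Event 7 (Rupert -> Judy, 6): Rupert: 6 -> 0, Judy: 0 -> 6. State: Rupert=0, Judy=6, Sybil=2, Laura=11
Event 8 (Rupert +1): Rupert: 0 -> 1. State: Rupert=1, Judy=6, Sybil=2, Laura=11
Event 9 (Laura -> Judy, 5): Laura: 11 -> 6, Judy: 6 -> 11. State: Rupert=1, Judy=11, Sybil=2, Laura=6
Event 10 (Rupert -1): Rupert: 1 -> 0. State: Rupert=0, Judy=11, Sybil=2, Laura=6
Event 11 (Sybil -> Judy, 1): Sybil: 2 -> 1, Judy: 11 -> 12. State: Rupert=0, Judy=12, Sybil=1, Laura=6
Event 12 (Laura -6): Laura: 6 -> 0. State: Rupert=0, Judy=12, Sybil=1, Laura=0

Laura's final count: 0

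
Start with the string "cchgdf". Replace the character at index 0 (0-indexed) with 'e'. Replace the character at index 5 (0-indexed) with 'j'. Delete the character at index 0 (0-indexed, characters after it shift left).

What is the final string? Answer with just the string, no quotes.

Answer: chgdj

Derivation:
Applying each edit step by step:
Start: "cchgdf"
Op 1 (replace idx 0: 'c' -> 'e'): "cchgdf" -> "echgdf"
Op 2 (replace idx 5: 'f' -> 'j'): "echgdf" -> "echgdj"
Op 3 (delete idx 0 = 'e'): "echgdj" -> "chgdj"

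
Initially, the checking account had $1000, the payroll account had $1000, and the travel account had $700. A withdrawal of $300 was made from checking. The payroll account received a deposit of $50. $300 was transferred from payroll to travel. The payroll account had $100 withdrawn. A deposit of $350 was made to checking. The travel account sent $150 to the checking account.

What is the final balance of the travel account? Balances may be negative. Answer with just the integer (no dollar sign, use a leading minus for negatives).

Answer: 850

Derivation:
Tracking account balances step by step:
Start: checking=1000, payroll=1000, travel=700
Event 1 (withdraw 300 from checking): checking: 1000 - 300 = 700. Balances: checking=700, payroll=1000, travel=700
Event 2 (deposit 50 to payroll): payroll: 1000 + 50 = 1050. Balances: checking=700, payroll=1050, travel=700
Event 3 (transfer 300 payroll -> travel): payroll: 1050 - 300 = 750, travel: 700 + 300 = 1000. Balances: checking=700, payroll=750, travel=1000
Event 4 (withdraw 100 from payroll): payroll: 750 - 100 = 650. Balances: checking=700, payroll=650, travel=1000
Event 5 (deposit 350 to checking): checking: 700 + 350 = 1050. Balances: checking=1050, payroll=650, travel=1000
Event 6 (transfer 150 travel -> checking): travel: 1000 - 150 = 850, checking: 1050 + 150 = 1200. Balances: checking=1200, payroll=650, travel=850

Final balance of travel: 850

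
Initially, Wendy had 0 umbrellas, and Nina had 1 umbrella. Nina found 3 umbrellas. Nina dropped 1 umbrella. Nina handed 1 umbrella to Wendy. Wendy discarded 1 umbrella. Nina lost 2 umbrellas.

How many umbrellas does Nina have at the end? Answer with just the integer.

Tracking counts step by step:
Start: Wendy=0, Nina=1
Event 1 (Nina +3): Nina: 1 -> 4. State: Wendy=0, Nina=4
Event 2 (Nina -1): Nina: 4 -> 3. State: Wendy=0, Nina=3
Event 3 (Nina -> Wendy, 1): Nina: 3 -> 2, Wendy: 0 -> 1. State: Wendy=1, Nina=2
Event 4 (Wendy -1): Wendy: 1 -> 0. State: Wendy=0, Nina=2
Event 5 (Nina -2): Nina: 2 -> 0. State: Wendy=0, Nina=0

Nina's final count: 0

Answer: 0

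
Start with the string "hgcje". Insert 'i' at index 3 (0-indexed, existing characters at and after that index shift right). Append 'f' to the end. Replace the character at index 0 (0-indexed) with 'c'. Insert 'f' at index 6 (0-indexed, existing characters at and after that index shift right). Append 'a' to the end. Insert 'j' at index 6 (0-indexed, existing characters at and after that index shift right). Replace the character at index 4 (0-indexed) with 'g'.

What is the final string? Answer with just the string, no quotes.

Applying each edit step by step:
Start: "hgcje"
Op 1 (insert 'i' at idx 3): "hgcje" -> "hgcije"
Op 2 (append 'f'): "hgcije" -> "hgcijef"
Op 3 (replace idx 0: 'h' -> 'c'): "hgcijef" -> "cgcijef"
Op 4 (insert 'f' at idx 6): "cgcijef" -> "cgcijeff"
Op 5 (append 'a'): "cgcijeff" -> "cgcijeffa"
Op 6 (insert 'j' at idx 6): "cgcijeffa" -> "cgcijejffa"
Op 7 (replace idx 4: 'j' -> 'g'): "cgcijejffa" -> "cgcigejffa"

Answer: cgcigejffa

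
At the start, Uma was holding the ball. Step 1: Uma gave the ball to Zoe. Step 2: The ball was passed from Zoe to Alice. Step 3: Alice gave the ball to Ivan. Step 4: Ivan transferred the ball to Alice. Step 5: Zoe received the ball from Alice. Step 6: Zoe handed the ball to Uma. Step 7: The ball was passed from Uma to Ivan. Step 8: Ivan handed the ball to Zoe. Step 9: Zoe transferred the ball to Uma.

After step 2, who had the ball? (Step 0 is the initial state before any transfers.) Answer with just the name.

Tracking the ball holder through step 2:
After step 0 (start): Uma
After step 1: Zoe
After step 2: Alice

At step 2, the holder is Alice.

Answer: Alice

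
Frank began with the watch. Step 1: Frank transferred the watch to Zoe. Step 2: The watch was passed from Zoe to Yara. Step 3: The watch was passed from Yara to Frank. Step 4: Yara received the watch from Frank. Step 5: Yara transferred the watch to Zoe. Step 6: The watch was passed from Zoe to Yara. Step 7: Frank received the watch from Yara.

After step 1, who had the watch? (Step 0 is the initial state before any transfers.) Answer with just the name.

Tracking the watch holder through step 1:
After step 0 (start): Frank
After step 1: Zoe

At step 1, the holder is Zoe.

Answer: Zoe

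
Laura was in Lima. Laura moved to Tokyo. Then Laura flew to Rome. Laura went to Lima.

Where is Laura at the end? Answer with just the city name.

Tracking Laura's location:
Start: Laura is in Lima.
After move 1: Lima -> Tokyo. Laura is in Tokyo.
After move 2: Tokyo -> Rome. Laura is in Rome.
After move 3: Rome -> Lima. Laura is in Lima.

Answer: Lima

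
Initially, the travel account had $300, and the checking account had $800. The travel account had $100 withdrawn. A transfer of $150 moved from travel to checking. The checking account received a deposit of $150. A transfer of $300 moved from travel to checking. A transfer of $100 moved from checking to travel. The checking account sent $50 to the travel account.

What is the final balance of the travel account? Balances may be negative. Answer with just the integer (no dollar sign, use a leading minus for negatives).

Tracking account balances step by step:
Start: travel=300, checking=800
Event 1 (withdraw 100 from travel): travel: 300 - 100 = 200. Balances: travel=200, checking=800
Event 2 (transfer 150 travel -> checking): travel: 200 - 150 = 50, checking: 800 + 150 = 950. Balances: travel=50, checking=950
Event 3 (deposit 150 to checking): checking: 950 + 150 = 1100. Balances: travel=50, checking=1100
Event 4 (transfer 300 travel -> checking): travel: 50 - 300 = -250, checking: 1100 + 300 = 1400. Balances: travel=-250, checking=1400
Event 5 (transfer 100 checking -> travel): checking: 1400 - 100 = 1300, travel: -250 + 100 = -150. Balances: travel=-150, checking=1300
Event 6 (transfer 50 checking -> travel): checking: 1300 - 50 = 1250, travel: -150 + 50 = -100. Balances: travel=-100, checking=1250

Final balance of travel: -100

Answer: -100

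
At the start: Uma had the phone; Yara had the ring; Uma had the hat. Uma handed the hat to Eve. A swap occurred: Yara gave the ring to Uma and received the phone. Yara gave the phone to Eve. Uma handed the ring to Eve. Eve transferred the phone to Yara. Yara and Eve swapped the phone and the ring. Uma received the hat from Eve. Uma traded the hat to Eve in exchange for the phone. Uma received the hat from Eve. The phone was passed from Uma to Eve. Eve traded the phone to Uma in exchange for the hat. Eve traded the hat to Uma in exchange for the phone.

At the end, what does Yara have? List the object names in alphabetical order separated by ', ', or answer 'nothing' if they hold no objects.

Tracking all object holders:
Start: phone:Uma, ring:Yara, hat:Uma
Event 1 (give hat: Uma -> Eve). State: phone:Uma, ring:Yara, hat:Eve
Event 2 (swap ring<->phone: now ring:Uma, phone:Yara). State: phone:Yara, ring:Uma, hat:Eve
Event 3 (give phone: Yara -> Eve). State: phone:Eve, ring:Uma, hat:Eve
Event 4 (give ring: Uma -> Eve). State: phone:Eve, ring:Eve, hat:Eve
Event 5 (give phone: Eve -> Yara). State: phone:Yara, ring:Eve, hat:Eve
Event 6 (swap phone<->ring: now phone:Eve, ring:Yara). State: phone:Eve, ring:Yara, hat:Eve
Event 7 (give hat: Eve -> Uma). State: phone:Eve, ring:Yara, hat:Uma
Event 8 (swap hat<->phone: now hat:Eve, phone:Uma). State: phone:Uma, ring:Yara, hat:Eve
Event 9 (give hat: Eve -> Uma). State: phone:Uma, ring:Yara, hat:Uma
Event 10 (give phone: Uma -> Eve). State: phone:Eve, ring:Yara, hat:Uma
Event 11 (swap phone<->hat: now phone:Uma, hat:Eve). State: phone:Uma, ring:Yara, hat:Eve
Event 12 (swap hat<->phone: now hat:Uma, phone:Eve). State: phone:Eve, ring:Yara, hat:Uma

Final state: phone:Eve, ring:Yara, hat:Uma
Yara holds: ring.

Answer: ring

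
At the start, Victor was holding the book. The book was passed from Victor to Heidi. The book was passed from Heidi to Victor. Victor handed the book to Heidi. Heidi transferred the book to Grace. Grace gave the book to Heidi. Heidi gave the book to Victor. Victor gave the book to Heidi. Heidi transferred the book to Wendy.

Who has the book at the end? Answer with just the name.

Tracking the book through each event:
Start: Victor has the book.
After event 1: Heidi has the book.
After event 2: Victor has the book.
After event 3: Heidi has the book.
After event 4: Grace has the book.
After event 5: Heidi has the book.
After event 6: Victor has the book.
After event 7: Heidi has the book.
After event 8: Wendy has the book.

Answer: Wendy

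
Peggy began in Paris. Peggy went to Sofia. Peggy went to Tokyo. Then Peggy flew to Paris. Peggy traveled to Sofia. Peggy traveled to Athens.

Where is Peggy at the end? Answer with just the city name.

Tracking Peggy's location:
Start: Peggy is in Paris.
After move 1: Paris -> Sofia. Peggy is in Sofia.
After move 2: Sofia -> Tokyo. Peggy is in Tokyo.
After move 3: Tokyo -> Paris. Peggy is in Paris.
After move 4: Paris -> Sofia. Peggy is in Sofia.
After move 5: Sofia -> Athens. Peggy is in Athens.

Answer: Athens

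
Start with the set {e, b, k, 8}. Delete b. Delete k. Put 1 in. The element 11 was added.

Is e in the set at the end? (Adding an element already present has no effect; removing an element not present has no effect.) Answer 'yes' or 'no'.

Answer: yes

Derivation:
Tracking the set through each operation:
Start: {8, b, e, k}
Event 1 (remove b): removed. Set: {8, e, k}
Event 2 (remove k): removed. Set: {8, e}
Event 3 (add 1): added. Set: {1, 8, e}
Event 4 (add 11): added. Set: {1, 11, 8, e}

Final set: {1, 11, 8, e} (size 4)
e is in the final set.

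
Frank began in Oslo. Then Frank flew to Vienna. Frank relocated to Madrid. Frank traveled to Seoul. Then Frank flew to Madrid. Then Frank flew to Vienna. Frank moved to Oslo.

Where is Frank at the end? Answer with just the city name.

Answer: Oslo

Derivation:
Tracking Frank's location:
Start: Frank is in Oslo.
After move 1: Oslo -> Vienna. Frank is in Vienna.
After move 2: Vienna -> Madrid. Frank is in Madrid.
After move 3: Madrid -> Seoul. Frank is in Seoul.
After move 4: Seoul -> Madrid. Frank is in Madrid.
After move 5: Madrid -> Vienna. Frank is in Vienna.
After move 6: Vienna -> Oslo. Frank is in Oslo.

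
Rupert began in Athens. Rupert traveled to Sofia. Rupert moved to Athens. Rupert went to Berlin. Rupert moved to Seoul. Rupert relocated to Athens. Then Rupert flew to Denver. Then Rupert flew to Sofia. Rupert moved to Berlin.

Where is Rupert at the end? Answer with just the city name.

Tracking Rupert's location:
Start: Rupert is in Athens.
After move 1: Athens -> Sofia. Rupert is in Sofia.
After move 2: Sofia -> Athens. Rupert is in Athens.
After move 3: Athens -> Berlin. Rupert is in Berlin.
After move 4: Berlin -> Seoul. Rupert is in Seoul.
After move 5: Seoul -> Athens. Rupert is in Athens.
After move 6: Athens -> Denver. Rupert is in Denver.
After move 7: Denver -> Sofia. Rupert is in Sofia.
After move 8: Sofia -> Berlin. Rupert is in Berlin.

Answer: Berlin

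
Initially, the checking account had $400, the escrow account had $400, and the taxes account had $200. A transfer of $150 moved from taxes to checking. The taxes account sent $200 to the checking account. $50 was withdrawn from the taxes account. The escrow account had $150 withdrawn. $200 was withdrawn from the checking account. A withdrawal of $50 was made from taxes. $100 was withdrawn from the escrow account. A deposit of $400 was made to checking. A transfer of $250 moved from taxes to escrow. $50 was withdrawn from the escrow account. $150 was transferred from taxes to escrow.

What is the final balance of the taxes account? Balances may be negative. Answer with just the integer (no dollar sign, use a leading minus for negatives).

Tracking account balances step by step:
Start: checking=400, escrow=400, taxes=200
Event 1 (transfer 150 taxes -> checking): taxes: 200 - 150 = 50, checking: 400 + 150 = 550. Balances: checking=550, escrow=400, taxes=50
Event 2 (transfer 200 taxes -> checking): taxes: 50 - 200 = -150, checking: 550 + 200 = 750. Balances: checking=750, escrow=400, taxes=-150
Event 3 (withdraw 50 from taxes): taxes: -150 - 50 = -200. Balances: checking=750, escrow=400, taxes=-200
Event 4 (withdraw 150 from escrow): escrow: 400 - 150 = 250. Balances: checking=750, escrow=250, taxes=-200
Event 5 (withdraw 200 from checking): checking: 750 - 200 = 550. Balances: checking=550, escrow=250, taxes=-200
Event 6 (withdraw 50 from taxes): taxes: -200 - 50 = -250. Balances: checking=550, escrow=250, taxes=-250
Event 7 (withdraw 100 from escrow): escrow: 250 - 100 = 150. Balances: checking=550, escrow=150, taxes=-250
Event 8 (deposit 400 to checking): checking: 550 + 400 = 950. Balances: checking=950, escrow=150, taxes=-250
Event 9 (transfer 250 taxes -> escrow): taxes: -250 - 250 = -500, escrow: 150 + 250 = 400. Balances: checking=950, escrow=400, taxes=-500
Event 10 (withdraw 50 from escrow): escrow: 400 - 50 = 350. Balances: checking=950, escrow=350, taxes=-500
Event 11 (transfer 150 taxes -> escrow): taxes: -500 - 150 = -650, escrow: 350 + 150 = 500. Balances: checking=950, escrow=500, taxes=-650

Final balance of taxes: -650

Answer: -650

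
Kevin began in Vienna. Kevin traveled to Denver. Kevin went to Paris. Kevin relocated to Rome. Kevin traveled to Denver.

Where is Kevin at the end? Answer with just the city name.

Answer: Denver

Derivation:
Tracking Kevin's location:
Start: Kevin is in Vienna.
After move 1: Vienna -> Denver. Kevin is in Denver.
After move 2: Denver -> Paris. Kevin is in Paris.
After move 3: Paris -> Rome. Kevin is in Rome.
After move 4: Rome -> Denver. Kevin is in Denver.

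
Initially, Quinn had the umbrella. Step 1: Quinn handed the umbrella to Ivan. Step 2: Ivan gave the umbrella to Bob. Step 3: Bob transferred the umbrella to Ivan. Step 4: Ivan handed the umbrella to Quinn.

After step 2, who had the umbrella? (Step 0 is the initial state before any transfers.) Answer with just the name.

Answer: Bob

Derivation:
Tracking the umbrella holder through step 2:
After step 0 (start): Quinn
After step 1: Ivan
After step 2: Bob

At step 2, the holder is Bob.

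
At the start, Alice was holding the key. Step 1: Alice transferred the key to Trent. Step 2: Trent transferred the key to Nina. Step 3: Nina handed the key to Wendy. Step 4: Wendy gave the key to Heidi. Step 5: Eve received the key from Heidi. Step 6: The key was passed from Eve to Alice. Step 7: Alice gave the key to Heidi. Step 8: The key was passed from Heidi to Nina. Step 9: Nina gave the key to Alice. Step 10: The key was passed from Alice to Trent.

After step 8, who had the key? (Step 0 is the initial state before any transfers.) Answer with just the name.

Tracking the key holder through step 8:
After step 0 (start): Alice
After step 1: Trent
After step 2: Nina
After step 3: Wendy
After step 4: Heidi
After step 5: Eve
After step 6: Alice
After step 7: Heidi
After step 8: Nina

At step 8, the holder is Nina.

Answer: Nina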